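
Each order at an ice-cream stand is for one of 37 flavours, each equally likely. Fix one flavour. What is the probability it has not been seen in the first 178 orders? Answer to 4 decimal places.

Each order misses the fixed flavour with probability (37-1)/37 = 36/37, independently.
P(still missing after 178) = (36/37)^178 = 0.00762.

0.0076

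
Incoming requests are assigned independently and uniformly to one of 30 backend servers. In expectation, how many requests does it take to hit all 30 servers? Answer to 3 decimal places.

Split into phases: going from k distinct to k+1 distinct takes on average 30/(30-k) requests.
E[T] = 30/30 + 30/29 + 30/28 + ... + 30/2 + 30/1 = 30·H_{30}.
H_{30} = 3.9950, so E[T] = 119.8496.

119.850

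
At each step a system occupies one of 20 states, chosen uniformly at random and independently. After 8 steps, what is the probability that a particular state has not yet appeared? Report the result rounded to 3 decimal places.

0.663

On each step the fixed state fails to appear with probability 19/20.
P(still missing after 8) = (19/20)^8 = 0.6634.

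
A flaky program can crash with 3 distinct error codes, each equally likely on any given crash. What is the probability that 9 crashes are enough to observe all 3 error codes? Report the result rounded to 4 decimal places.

0.9221

By inclusion–exclusion over which error codes are missing,
P(all seen) = Σ_{j=0}^{3} (-1)^j C(3,j)((3-j)/3)^9
= 1.00000 - 0.07804 + 0.00015 - 0.00000
= 0.92212.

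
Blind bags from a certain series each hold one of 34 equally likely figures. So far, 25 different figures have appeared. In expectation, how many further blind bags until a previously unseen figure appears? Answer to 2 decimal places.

3.78

Each blind bag yields a new figure with probability (34-25)/34 = 9/34, so the wait is geometric with mean 34/9.
E = 34/9 = 3.778.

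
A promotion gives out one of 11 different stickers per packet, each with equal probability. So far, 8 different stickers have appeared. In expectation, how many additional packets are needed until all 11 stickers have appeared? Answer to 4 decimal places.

20.1667

With k distinct stickers already seen, the next new one takes an expected 11/(11-k) packets.
Sum over k = 8,...,10: E = 11/3 + 11/2 + 11/1 = 20.16667.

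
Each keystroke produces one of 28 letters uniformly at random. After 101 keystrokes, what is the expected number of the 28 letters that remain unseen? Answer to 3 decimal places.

For each letter, P(unseen after 101) = (27/28)^101 = 0.0254.
By linearity of expectation, E[unseen] = 28·(27/28)^101 = 0.7111.

0.711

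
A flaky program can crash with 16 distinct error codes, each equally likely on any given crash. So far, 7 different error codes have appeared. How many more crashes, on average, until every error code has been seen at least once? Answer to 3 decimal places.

45.263

The wait to go from k to k+1 distinct error codes is geometric with mean 16/(16-k).
Sum over k = 7,...,15: E = 16/9 + 16/8 + 16/7 + ... + 16/2 + 16/1 = 45.2635.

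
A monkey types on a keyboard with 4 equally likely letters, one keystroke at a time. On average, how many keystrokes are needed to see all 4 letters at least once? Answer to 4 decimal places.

Split into phases: going from k distinct to k+1 distinct takes on average 4/(4-k) keystrokes.
E[T] = 4/4 + 4/3 + 4/2 + 4/1 = 4·H_{4}.
H_{4} = 2.08333, so E[T] = 8.33333.

8.3333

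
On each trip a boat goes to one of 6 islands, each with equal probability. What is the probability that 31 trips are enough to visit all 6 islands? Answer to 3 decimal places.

0.979

Let A_i be the event that island i is missing after 31 trips. By inclusion–exclusion on the A_i,
P(all seen) = Σ_{j=0}^{6} (-1)^j C(6,j)((6-j)/6)^31
= 1.0000 - 0.0211 + 0.0001 - 0.0000 + 0.0000 - 0.0000 + 0.0000
= 0.9790.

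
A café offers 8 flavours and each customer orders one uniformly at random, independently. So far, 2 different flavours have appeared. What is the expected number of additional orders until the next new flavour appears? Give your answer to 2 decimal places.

The number of orders until the next new flavour is geometric with success probability 6/8, so its mean is 8/6.
E = 8/6 = 1.333.

1.33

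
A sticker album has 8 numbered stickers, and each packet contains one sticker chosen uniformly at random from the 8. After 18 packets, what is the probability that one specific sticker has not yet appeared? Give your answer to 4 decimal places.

Each packet misses the fixed sticker with probability (8-1)/8 = 7/8, independently.
P(still missing after 18) = (7/8)^18 = 0.09040.

0.0904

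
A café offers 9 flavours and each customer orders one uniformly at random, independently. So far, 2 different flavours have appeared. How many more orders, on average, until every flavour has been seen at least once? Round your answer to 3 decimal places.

23.336

From k distinct to k+1 distinct takes on average 9/(9-k) orders.
Sum over k = 2,...,8: E = 9/7 + 9/6 + 9/5 + ... + 9/2 + 9/1 = 23.3357.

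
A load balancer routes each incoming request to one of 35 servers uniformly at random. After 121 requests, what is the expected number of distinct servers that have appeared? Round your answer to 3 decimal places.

For each server, P(seen in 121 requests) = 1 - (34/35)^121 = 0.9700.
By linearity of expectation, E[distinct seen] = 35·(1 - (34/35)^121) = 33.9510.

33.951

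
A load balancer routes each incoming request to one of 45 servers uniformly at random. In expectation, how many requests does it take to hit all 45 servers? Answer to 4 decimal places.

197.7727

Split into phases: going from k distinct to k+1 distinct takes on average 45/(45-k) requests.
E[T] = 45/45 + 45/44 + 45/43 + ... + 45/2 + 45/1 = 45·H_{45}.
H_{45} = 4.39495, so E[T] = 197.77267.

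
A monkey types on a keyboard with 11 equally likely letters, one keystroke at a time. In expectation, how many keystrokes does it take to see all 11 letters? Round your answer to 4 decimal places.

The wait to go from k to k+1 distinct letters is geometric with mean 11/(11-k).
E[T] = 11/11 + 11/10 + 11/9 + ... + 11/2 + 11/1 = 11·H_{11}.
H_{11} = 3.01988, so E[T] = 33.21865.

33.2187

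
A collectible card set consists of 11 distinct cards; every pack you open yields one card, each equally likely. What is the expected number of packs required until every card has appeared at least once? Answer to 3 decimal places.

33.219

After k distinct cards have appeared, the next pack gives a new one with probability (11-k)/11, so the expected wait for the (k+1)-th is 11/(11-k).
E[T] = 11/11 + 11/10 + 11/9 + ... + 11/2 + 11/1 = 11·H_{11}.
H_{11} = 3.0199, so E[T] = 33.2187.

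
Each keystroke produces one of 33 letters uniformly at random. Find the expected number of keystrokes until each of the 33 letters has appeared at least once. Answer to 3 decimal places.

134.930

The wait to go from k to k+1 distinct letters is geometric with mean 33/(33-k).
E[T] = 33/33 + 33/32 + 33/31 + ... + 33/2 + 33/1 = 33·H_{33}.
H_{33} = 4.0888, so E[T] = 134.9303.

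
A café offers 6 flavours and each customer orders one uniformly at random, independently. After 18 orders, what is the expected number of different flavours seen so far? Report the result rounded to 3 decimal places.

5.775

For each flavour, P(seen in 18 orders) = 1 - (5/6)^18 = 0.9624.
By linearity of expectation, E[distinct seen] = 6·(1 - (5/6)^18) = 5.7746.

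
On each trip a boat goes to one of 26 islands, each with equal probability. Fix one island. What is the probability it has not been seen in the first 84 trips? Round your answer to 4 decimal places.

Each trip misses the fixed island with probability (26-1)/26 = 25/26, independently.
P(still missing after 84) = (25/26)^84 = 0.03709.

0.0371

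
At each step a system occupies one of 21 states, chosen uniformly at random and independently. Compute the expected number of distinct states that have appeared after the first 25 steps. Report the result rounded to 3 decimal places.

For each state, P(seen in 25 steps) = 1 - (20/21)^25 = 0.7047.
By linearity of expectation, E[distinct seen] = 21·(1 - (20/21)^25) = 14.7986.

14.799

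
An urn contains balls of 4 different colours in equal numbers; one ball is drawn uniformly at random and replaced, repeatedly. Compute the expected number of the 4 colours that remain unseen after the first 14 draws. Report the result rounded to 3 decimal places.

0.071

For each colour, P(unseen after 14) = (3/4)^14 = 0.0178.
By linearity of expectation, E[unseen] = 4·(3/4)^14 = 0.0713.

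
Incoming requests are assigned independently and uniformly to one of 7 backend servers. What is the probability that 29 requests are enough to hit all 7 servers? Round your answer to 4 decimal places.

Let A_i be the event that server i is missing after 29 requests. By inclusion–exclusion on the A_i,
P(all seen) = Σ_{j=0}^{7} (-1)^j C(7,j)((7-j)/7)^29
= 1.00000 - 0.08010 + 0.00121 - 0.00000 + 0.00000 - 0.00000 + 0.00000 - 0.00000
= 0.92111.

0.9211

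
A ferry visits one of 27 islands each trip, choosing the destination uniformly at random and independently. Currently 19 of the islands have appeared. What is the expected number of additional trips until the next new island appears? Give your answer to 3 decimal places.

Each trip yields a new island with probability (27-19)/27 = 8/27, so the wait is geometric with mean 27/8.
E = 27/8 = 3.3750.

3.375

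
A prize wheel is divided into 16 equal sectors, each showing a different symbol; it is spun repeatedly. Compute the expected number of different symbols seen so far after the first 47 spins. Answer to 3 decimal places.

15.230

For each symbol, P(seen in 47 spins) = 1 - (15/16)^47 = 0.9518.
By linearity of expectation, E[distinct seen] = 16·(1 - (15/16)^47) = 15.2295.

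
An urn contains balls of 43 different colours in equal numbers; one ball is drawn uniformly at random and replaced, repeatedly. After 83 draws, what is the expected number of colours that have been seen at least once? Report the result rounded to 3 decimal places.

36.901

For each colour, P(seen in 83 draws) = 1 - (42/43)^83 = 0.8582.
By linearity of expectation, E[distinct seen] = 43·(1 - (42/43)^83) = 36.9007.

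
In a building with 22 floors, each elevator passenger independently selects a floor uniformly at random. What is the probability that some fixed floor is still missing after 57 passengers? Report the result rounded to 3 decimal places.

Each passenger misses the fixed floor with probability (22-1)/22 = 21/22, independently.
P(still missing after 57) = (21/22)^57 = 0.0705.

0.071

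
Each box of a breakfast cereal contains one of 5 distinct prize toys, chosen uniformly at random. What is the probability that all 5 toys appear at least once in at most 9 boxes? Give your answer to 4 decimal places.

Let A_i be the event that toy i is missing after 9 boxes. By inclusion–exclusion on the A_i,
P(all seen) = Σ_{j=0}^{5} (-1)^j C(5,j)((5-j)/5)^9
= 1.00000 - 0.67109 + 0.10078 - 0.00262 + 0.00000 - 0.00000
= 0.42707.

0.4271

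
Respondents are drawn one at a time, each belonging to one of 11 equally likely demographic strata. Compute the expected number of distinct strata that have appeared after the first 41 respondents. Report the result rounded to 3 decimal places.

10.779

For each stratum, P(seen in 41 respondents) = 1 - (10/11)^41 = 0.9799.
By linearity of expectation, E[distinct seen] = 11·(1 - (10/11)^41) = 10.7791.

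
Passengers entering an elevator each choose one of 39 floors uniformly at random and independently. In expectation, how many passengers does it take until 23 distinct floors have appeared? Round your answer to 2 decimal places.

34.04

With k distinct floors already seen, the next new one arrives after an expected 39/(39-k) passengers.
Sum over k = 0,...,22: E = 39/39 + 39/38 + 39/37 + ... + 39/18 + 39/17 = 34.040.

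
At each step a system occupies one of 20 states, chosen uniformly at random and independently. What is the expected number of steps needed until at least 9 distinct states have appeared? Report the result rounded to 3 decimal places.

11.557

Going from k to k+1 distinct takes a geometric number of steps with mean 20/(20-k).
Sum over k = 0,...,8: E = 20/20 + 20/19 + 20/18 + ... + 20/13 + 20/12 = 11.5572.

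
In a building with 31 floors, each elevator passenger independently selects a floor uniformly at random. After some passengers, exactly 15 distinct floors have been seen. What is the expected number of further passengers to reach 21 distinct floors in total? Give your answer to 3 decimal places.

14.005

The wait to go from k to k+1 distinct floors is geometric with mean 31/(31-k).
Sum over k = 15,...,20: E = 31/16 + 31/15 + 31/14 + 31/13 + 31/12 + 31/11 = 14.0046.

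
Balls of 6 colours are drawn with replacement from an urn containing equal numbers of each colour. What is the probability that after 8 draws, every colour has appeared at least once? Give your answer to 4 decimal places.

0.1140

Let A_i be the event that colour i is missing after 8 draws. By inclusion–exclusion on the A_i,
P(all seen) = Σ_{j=0}^{6} (-1)^j C(6,j)((6-j)/6)^8
= 1.00000 - 1.39541 + 0.58528 - 0.07813 + 0.00229 - 0.00000 + 0.00000
= 0.11403.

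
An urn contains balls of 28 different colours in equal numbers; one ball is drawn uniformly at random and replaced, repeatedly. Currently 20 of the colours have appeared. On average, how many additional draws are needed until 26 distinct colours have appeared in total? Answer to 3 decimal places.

34.100

With k distinct colours already seen, the next new one takes an expected 28/(28-k) draws.
Sum over k = 20,...,25: E = 28/8 + 28/7 + 28/6 + 28/5 + 28/4 + 28/3 = 34.1000.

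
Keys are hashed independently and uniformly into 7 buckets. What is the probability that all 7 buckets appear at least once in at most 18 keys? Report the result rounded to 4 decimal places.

Let A_i be the event that bucket i is missing after 18 keys. By inclusion–exclusion on the A_i,
P(all seen) = Σ_{j=0}^{7} (-1)^j C(7,j)((7-j)/7)^18
= 1.00000 - 0.43657 + 0.04919 - 0.00148 + 0.00001 - 0.00000 + 0.00000 - 0.00000
= 0.61115.

0.6112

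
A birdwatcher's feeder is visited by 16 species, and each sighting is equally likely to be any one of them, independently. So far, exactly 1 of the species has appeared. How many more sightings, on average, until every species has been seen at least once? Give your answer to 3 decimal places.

The wait to go from k to k+1 distinct species is geometric with mean 16/(16-k).
Sum over k = 1,...,15: E = 16/15 + 16/14 + 16/13 + ... + 16/2 + 16/1 = 53.0917.

53.092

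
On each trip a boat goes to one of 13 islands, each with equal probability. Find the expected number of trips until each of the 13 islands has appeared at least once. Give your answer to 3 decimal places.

41.342

The wait to go from k to k+1 distinct islands is geometric with mean 13/(13-k).
E[T] = 13/13 + 13/12 + 13/11 + ... + 13/2 + 13/1 = 13·H_{13}.
H_{13} = 3.1801, so E[T] = 41.3417.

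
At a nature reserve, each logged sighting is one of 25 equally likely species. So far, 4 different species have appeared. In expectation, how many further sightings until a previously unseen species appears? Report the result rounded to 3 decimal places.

Each sighting yields a new species with probability (25-4)/25 = 21/25, so the wait is geometric with mean 25/21.
E = 25/21 = 1.1905.

1.190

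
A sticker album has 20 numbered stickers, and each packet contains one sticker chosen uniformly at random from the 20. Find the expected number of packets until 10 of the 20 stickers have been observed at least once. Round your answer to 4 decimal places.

13.3754

With k distinct stickers already seen, the next new one arrives after an expected 20/(20-k) packets.
Sum over k = 0,...,9: E = 20/20 + 20/19 + 20/18 + ... + 20/12 + 20/11 = 13.37543.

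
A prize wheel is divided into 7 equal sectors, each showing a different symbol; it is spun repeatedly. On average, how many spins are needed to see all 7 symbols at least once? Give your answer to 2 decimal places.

18.15

After k distinct symbols have appeared, the next spin gives a new one with probability (7-k)/7, so the expected wait for the (k+1)-th is 7/(7-k).
E[T] = 7/7 + 7/6 + 7/5 + ... + 7/2 + 7/1 = 7·H_{7}.
H_{7} = 2.593, so E[T] = 18.150.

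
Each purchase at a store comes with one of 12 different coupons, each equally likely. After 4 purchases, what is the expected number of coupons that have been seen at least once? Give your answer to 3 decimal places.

3.527

For each coupon, P(seen in 4 purchases) = 1 - (11/12)^4 = 0.2939.
By linearity of expectation, E[distinct seen] = 12·(1 - (11/12)^4) = 3.5272.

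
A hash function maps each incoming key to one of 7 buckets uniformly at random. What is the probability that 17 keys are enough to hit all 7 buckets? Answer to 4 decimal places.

By inclusion–exclusion over which buckets are missing,
P(all seen) = Σ_{j=0}^{7} (-1)^j C(7,j)((7-j)/7)^17
= 1.00000 - 0.50933 + 0.06887 - 0.00258 + 0.00002 - 0.00000 + 0.00000 - 0.00000
= 0.55697.

0.5570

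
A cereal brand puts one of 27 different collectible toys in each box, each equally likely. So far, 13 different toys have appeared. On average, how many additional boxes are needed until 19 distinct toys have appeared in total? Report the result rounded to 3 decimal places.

With k distinct toys already seen, the next new one takes an expected 27/(27-k) boxes.
Sum over k = 13,...,18: E = 27/14 + 27/13 + 27/12 + 27/11 + 27/10 + 27/9 = 14.4100.

14.410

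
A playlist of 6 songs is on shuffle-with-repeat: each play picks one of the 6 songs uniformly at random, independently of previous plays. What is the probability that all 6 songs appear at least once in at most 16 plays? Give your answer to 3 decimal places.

0.698

By inclusion–exclusion over which songs are missing,
P(all seen) = Σ_{j=0}^{6} (-1)^j C(6,j)((6-j)/6)^16
= 1.0000 - 0.3245 + 0.0228 - 0.0003 + 0.0000 - 0.0000 + 0.0000
= 0.6980.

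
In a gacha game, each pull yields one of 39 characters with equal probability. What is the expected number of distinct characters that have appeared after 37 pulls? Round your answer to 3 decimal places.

For each character, P(seen in 37 pulls) = 1 - (38/39)^37 = 0.6175.
By linearity of expectation, E[distinct seen] = 39·(1 - (38/39)^37) = 24.0835.

24.083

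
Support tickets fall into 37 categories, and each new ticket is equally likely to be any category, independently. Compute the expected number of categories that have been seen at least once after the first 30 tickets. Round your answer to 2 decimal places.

20.74

For each category, P(seen in 30 tickets) = 1 - (36/37)^30 = 0.560.
By linearity of expectation, E[distinct seen] = 37·(1 - (36/37)^30) = 20.736.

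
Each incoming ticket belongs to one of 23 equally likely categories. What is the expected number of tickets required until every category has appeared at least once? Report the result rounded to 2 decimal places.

Split into phases: going from k distinct to k+1 distinct takes on average 23/(23-k) tickets.
E[T] = 23/23 + 23/22 + 23/21 + ... + 23/2 + 23/1 = 23·H_{23}.
H_{23} = 3.734, so E[T] = 85.889.

85.89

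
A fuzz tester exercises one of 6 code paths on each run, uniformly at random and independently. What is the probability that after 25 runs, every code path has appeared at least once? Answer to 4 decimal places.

0.9377

Let A_i be the event that code path i is missing after 25 runs. By inclusion–exclusion on the A_i,
P(all seen) = Σ_{j=0}^{6} (-1)^j C(6,j)((6-j)/6)^25
= 1.00000 - 0.06290 + 0.00059 - 0.00000 + 0.00000 - 0.00000 + 0.00000
= 0.93770.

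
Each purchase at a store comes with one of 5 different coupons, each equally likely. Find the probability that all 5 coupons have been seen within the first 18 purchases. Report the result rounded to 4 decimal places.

0.9109

Let A_i be the event that coupon i is missing after 18 purchases. By inclusion–exclusion on the A_i,
P(all seen) = Σ_{j=0}^{5} (-1)^j C(5,j)((5-j)/5)^18
= 1.00000 - 0.09007 + 0.00102 - 0.00000 + 0.00000 - 0.00000
= 0.91094.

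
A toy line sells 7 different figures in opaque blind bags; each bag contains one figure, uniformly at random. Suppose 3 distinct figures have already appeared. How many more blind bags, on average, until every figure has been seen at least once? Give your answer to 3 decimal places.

14.583

With k distinct figures already seen, the next new one takes an expected 7/(7-k) blind bags.
Sum over k = 3,...,6: E = 7/4 + 7/3 + 7/2 + 7/1 = 14.5833.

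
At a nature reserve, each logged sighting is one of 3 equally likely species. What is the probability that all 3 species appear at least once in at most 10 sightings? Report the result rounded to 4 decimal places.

Let A_i be the event that species i is missing after 10 sightings. By inclusion–exclusion on the A_i,
P(all seen) = Σ_{j=0}^{3} (-1)^j C(3,j)((3-j)/3)^10
= 1.00000 - 0.05202 + 0.00005 - 0.00000
= 0.94803.

0.9480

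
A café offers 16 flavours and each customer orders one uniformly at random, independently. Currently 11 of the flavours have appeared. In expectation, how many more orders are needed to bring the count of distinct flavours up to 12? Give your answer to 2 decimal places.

3.20

The wait to go from k to k+1 distinct flavours is geometric with mean 16/(16-k).
Only the k = 11 term is needed: E = 16/5 = 3.200.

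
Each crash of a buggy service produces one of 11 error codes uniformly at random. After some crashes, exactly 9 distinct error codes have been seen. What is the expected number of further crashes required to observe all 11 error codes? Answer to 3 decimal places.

16.500

With k distinct error codes already seen, the next new one takes an expected 11/(11-k) crashes.
Sum over k = 9,...,10: E = 11/2 + 11/1 = 16.5000.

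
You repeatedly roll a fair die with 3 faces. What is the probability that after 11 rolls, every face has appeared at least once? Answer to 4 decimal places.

0.9653

Let A_i be the event that face i is missing after 11 rolls. By inclusion–exclusion on the A_i,
P(all seen) = Σ_{j=0}^{3} (-1)^j C(3,j)((3-j)/3)^11
= 1.00000 - 0.03468 + 0.00002 - 0.00000
= 0.96533.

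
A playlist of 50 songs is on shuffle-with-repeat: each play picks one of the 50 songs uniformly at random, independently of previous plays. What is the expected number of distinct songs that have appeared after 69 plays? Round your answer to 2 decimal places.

37.60

For each song, P(seen in 69 plays) = 1 - (49/50)^69 = 0.752.
By linearity of expectation, E[distinct seen] = 50·(1 - (49/50)^69) = 37.596.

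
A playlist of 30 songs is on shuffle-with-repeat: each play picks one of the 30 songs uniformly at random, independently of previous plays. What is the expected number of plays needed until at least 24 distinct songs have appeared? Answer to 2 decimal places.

Going from k to k+1 distinct takes a geometric number of plays with mean 30/(30-k).
Sum over k = 0,...,23: E = 30/30 + 30/29 + 30/28 + ... + 30/8 + 30/7 = 46.350.

46.35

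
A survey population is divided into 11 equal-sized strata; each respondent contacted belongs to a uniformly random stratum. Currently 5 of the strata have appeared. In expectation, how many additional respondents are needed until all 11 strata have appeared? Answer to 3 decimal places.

The wait to go from k to k+1 distinct strata is geometric with mean 11/(11-k).
Sum over k = 5,...,10: E = 11/6 + 11/5 + 11/4 + 11/3 + 11/2 + 11/1 = 26.9500.

26.950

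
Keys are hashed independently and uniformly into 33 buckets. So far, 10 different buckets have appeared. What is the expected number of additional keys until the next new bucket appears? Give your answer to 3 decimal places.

1.435

Each key yields a new bucket with probability (33-10)/33 = 23/33, so the wait is geometric with mean 33/23.
E = 33/23 = 1.4348.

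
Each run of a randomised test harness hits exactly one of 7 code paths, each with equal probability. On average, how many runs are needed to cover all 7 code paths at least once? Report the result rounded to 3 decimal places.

18.150

After k distinct code paths have appeared, the next run gives a new one with probability (7-k)/7, so the expected wait for the (k+1)-th is 7/(7-k).
E[T] = 7/7 + 7/6 + 7/5 + ... + 7/2 + 7/1 = 7·H_{7}.
H_{7} = 2.5929, so E[T] = 18.1500.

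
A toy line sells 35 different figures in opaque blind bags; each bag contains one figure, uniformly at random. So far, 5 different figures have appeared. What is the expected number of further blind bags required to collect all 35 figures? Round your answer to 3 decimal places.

From k distinct to k+1 distinct takes on average 35/(35-k) blind bags.
Sum over k = 5,...,34: E = 35/30 + 35/29 + 35/28 + ... + 35/2 + 35/1 = 139.8245.

139.825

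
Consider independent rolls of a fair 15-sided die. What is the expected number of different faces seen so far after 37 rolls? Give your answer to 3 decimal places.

13.832

For each face, P(seen in 37 rolls) = 1 - (14/15)^37 = 0.9221.
By linearity of expectation, E[distinct seen] = 15·(1 - (14/15)^37) = 13.8320.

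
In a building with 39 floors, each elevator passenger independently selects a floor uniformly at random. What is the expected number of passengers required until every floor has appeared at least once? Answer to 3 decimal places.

165.888

Split into phases: going from k distinct to k+1 distinct takes on average 39/(39-k) passengers.
E[T] = 39/39 + 39/38 + 39/37 + ... + 39/2 + 39/1 = 39·H_{39}.
H_{39} = 4.2535, so E[T] = 165.8882.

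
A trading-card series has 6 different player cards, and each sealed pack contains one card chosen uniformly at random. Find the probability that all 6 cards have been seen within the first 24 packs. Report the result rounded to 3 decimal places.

Let A_i be the event that card i is missing after 24 packs. By inclusion–exclusion on the A_i,
P(all seen) = Σ_{j=0}^{6} (-1)^j C(6,j)((6-j)/6)^24
= 1.0000 - 0.0755 + 0.0009 - 0.0000 + 0.0000 - 0.0000 + 0.0000
= 0.9254.

0.925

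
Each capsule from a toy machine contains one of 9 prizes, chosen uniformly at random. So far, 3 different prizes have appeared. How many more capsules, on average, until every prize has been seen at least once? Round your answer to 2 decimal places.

22.05

From k distinct to k+1 distinct takes on average 9/(9-k) capsules.
Sum over k = 3,...,8: E = 9/6 + 9/5 + 9/4 + 9/3 + 9/2 + 9/1 = 22.050.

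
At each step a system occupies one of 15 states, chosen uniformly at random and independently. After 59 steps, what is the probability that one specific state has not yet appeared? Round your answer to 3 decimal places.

On each step the fixed state fails to appear with probability 14/15.
P(still missing after 59) = (14/15)^59 = 0.0171.

0.017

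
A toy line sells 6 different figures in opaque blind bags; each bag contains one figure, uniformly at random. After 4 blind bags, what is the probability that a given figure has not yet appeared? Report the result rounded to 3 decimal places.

0.482

On each blind bag the fixed figure fails to appear with probability 5/6.
P(still missing after 4) = (5/6)^4 = 0.4823.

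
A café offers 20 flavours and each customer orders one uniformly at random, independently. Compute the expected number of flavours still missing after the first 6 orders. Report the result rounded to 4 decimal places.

For each flavour, P(unseen after 6) = (19/20)^6 = 0.73509.
By linearity of expectation, E[unseen] = 20·(19/20)^6 = 14.70184.

14.7018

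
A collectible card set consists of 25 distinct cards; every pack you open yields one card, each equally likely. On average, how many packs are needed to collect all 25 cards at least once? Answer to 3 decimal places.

Split into phases: going from k distinct to k+1 distinct takes on average 25/(25-k) packs.
E[T] = 25/25 + 25/24 + 25/23 + ... + 25/2 + 25/1 = 25·H_{25}.
H_{25} = 3.8160, so E[T] = 95.3990.

95.399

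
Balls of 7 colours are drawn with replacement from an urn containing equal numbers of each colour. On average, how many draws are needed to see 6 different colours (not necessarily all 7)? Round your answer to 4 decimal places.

11.1500

With k distinct colours already seen, the next new one arrives after an expected 7/(7-k) draws.
Sum over k = 0,...,5: E = 7/7 + 7/6 + 7/5 + 7/4 + 7/3 + 7/2 = 11.15000.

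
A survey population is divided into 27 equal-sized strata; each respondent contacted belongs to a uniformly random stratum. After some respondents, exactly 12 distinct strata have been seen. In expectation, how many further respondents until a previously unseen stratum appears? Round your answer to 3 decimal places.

The number of respondents until the next new stratum is geometric with success probability 15/27, so its mean is 27/15.
E = 27/15 = 1.8000.

1.800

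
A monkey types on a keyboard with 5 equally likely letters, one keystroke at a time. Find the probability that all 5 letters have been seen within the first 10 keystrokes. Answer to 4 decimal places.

By inclusion–exclusion over which letters are missing,
P(all seen) = Σ_{j=0}^{5} (-1)^j C(5,j)((5-j)/5)^10
= 1.00000 - 0.53687 + 0.06047 - 0.00105 + 0.00000 - 0.00000
= 0.52255.

0.5225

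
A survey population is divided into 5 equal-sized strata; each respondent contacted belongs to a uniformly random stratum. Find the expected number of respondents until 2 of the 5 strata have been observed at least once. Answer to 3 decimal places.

With k distinct strata already seen, the next new one arrives after an expected 5/(5-k) respondents.
Sum over k = 0,...,1: E = 5/5 + 5/4 = 2.2500.

2.250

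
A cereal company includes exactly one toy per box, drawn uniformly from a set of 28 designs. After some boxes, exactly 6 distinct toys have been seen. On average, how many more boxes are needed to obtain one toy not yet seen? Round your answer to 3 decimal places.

The number of boxes until the next new toy is geometric with success probability 22/28, so its mean is 28/22.
E = 28/22 = 1.2727.

1.273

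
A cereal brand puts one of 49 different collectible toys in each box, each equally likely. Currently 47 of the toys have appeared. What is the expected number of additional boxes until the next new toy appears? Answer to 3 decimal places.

The number of boxes until the next new toy is geometric with success probability 2/49, so its mean is 49/2.
E = 49/2 = 24.5000.

24.500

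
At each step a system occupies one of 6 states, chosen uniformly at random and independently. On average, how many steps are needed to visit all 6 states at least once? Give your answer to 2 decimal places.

14.70

The wait to go from k to k+1 distinct states is geometric with mean 6/(6-k).
E[T] = 6/6 + 6/5 + 6/4 + 6/3 + 6/2 + 6/1 = 6·H_{6}.
H_{6} = 2.450, so E[T] = 14.700.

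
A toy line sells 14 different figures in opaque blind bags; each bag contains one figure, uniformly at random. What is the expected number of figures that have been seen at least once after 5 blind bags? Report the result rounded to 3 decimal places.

For each figure, P(seen in 5 blind bags) = 1 - (13/14)^5 = 0.3096.
By linearity of expectation, E[distinct seen] = 14·(1 - (13/14)^5) = 4.3349.

4.335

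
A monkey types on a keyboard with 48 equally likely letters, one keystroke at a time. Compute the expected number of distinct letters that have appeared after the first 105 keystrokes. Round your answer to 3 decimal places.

For each letter, P(seen in 105 keystrokes) = 1 - (47/48)^105 = 0.8904.
By linearity of expectation, E[distinct seen] = 48·(1 - (47/48)^105) = 42.7376.

42.738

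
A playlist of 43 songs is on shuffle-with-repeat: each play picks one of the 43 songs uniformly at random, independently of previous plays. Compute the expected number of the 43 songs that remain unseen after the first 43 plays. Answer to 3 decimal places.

For each song, P(unseen after 43) = (42/43)^43 = 0.3636.
By linearity of expectation, E[unseen] = 43·(42/43)^43 = 15.6331.

15.633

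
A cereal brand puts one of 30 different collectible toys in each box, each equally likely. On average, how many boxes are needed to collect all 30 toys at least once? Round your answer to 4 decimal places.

Split into phases: going from k distinct to k+1 distinct takes on average 30/(30-k) boxes.
E[T] = 30/30 + 30/29 + 30/28 + ... + 30/2 + 30/1 = 30·H_{30}.
H_{30} = 3.99499, so E[T] = 119.84961.

119.8496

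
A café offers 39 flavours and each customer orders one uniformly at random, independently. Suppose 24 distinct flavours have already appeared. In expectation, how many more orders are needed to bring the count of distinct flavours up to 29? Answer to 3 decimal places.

15.181

With k distinct flavours already seen, the next new one takes an expected 39/(39-k) orders.
Sum over k = 24,...,28: E = 39/15 + 39/14 + 39/13 + 39/12 + 39/11 = 15.1812.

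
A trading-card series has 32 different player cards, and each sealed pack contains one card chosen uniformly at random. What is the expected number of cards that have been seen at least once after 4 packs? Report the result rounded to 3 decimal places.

For each card, P(seen in 4 packs) = 1 - (31/32)^4 = 0.1193.
By linearity of expectation, E[distinct seen] = 32·(1 - (31/32)^4) = 3.8164.

3.816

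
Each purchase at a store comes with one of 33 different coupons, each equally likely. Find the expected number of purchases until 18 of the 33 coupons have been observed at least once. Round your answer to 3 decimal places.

25.429

With k distinct coupons already seen, the next new one arrives after an expected 33/(33-k) purchases.
Sum over k = 0,...,17: E = 33/33 + 33/32 + 33/31 + ... + 33/17 + 33/16 = 25.4288.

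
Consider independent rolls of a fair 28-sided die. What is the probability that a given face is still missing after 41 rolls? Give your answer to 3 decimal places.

Each roll misses the fixed face with probability (28-1)/28 = 27/28, independently.
P(still missing after 41) = (27/28)^41 = 0.2251.

0.225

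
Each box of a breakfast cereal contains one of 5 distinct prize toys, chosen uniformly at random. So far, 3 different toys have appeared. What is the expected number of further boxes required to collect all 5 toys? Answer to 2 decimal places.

From k distinct to k+1 distinct takes on average 5/(5-k) boxes.
Sum over k = 3,...,4: E = 5/2 + 5/1 = 7.500.

7.50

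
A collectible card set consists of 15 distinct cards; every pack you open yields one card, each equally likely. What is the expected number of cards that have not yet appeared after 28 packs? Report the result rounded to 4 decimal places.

For each card, P(unseen after 28) = (14/15)^28 = 0.14489.
By linearity of expectation, E[unseen] = 15·(14/15)^28 = 2.17331.

2.1733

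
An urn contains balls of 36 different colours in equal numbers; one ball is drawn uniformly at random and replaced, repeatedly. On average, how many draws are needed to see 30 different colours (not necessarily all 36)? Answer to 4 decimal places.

62.0841

With k distinct colours already seen, the next new one arrives after an expected 36/(36-k) draws.
Sum over k = 0,...,29: E = 36/36 + 36/35 + 36/34 + ... + 36/8 + 36/7 = 62.08413.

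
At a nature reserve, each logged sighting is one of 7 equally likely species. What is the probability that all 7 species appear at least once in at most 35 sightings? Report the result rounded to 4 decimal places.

0.9684

By inclusion–exclusion over which species are missing,
P(all seen) = Σ_{j=0}^{7} (-1)^j C(7,j)((7-j)/7)^35
= 1.00000 - 0.03177 + 0.00016 - 0.00000 + 0.00000 - 0.00000 + 0.00000 - 0.00000
= 0.96840.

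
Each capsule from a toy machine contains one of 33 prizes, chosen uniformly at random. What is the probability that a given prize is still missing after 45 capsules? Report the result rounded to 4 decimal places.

Each capsule misses the fixed prize with probability (33-1)/33 = 32/33, independently.
P(still missing after 45) = (32/33)^45 = 0.25039.

0.2504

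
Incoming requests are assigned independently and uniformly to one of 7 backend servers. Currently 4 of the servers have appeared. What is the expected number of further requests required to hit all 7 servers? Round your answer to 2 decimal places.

12.83

With k distinct servers already seen, the next new one takes an expected 7/(7-k) requests.
Sum over k = 4,...,6: E = 7/3 + 7/2 + 7/1 = 12.833.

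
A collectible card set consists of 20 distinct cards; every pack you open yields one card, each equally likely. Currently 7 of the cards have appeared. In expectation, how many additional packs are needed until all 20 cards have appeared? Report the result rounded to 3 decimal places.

63.603

With k distinct cards already seen, the next new one takes an expected 20/(20-k) packs.
Sum over k = 7,...,19: E = 20/13 + 20/12 + 20/11 + ... + 20/2 + 20/1 = 63.6027.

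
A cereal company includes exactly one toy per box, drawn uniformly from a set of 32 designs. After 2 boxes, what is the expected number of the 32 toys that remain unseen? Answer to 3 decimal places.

30.031

For each toy, P(unseen after 2) = (31/32)^2 = 0.9385.
By linearity of expectation, E[unseen] = 32·(31/32)^2 = 30.0313.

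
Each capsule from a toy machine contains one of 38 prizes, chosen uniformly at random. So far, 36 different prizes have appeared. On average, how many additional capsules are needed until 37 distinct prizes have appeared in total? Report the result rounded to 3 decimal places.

With k distinct prizes already seen, the next new one takes an expected 38/(38-k) capsules.
Only the k = 36 term is needed: E = 38/2 = 19.0000.

19.000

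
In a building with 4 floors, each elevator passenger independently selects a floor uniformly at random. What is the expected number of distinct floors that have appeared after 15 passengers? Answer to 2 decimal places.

For each floor, P(seen in 15 passengers) = 1 - (3/4)^15 = 0.987.
By linearity of expectation, E[distinct seen] = 4·(1 - (3/4)^15) = 3.947.

3.95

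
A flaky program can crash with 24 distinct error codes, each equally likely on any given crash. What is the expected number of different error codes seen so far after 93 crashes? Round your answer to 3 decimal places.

23.542

For each error code, P(seen in 93 crashes) = 1 - (23/24)^93 = 0.9809.
By linearity of expectation, E[distinct seen] = 24·(1 - (23/24)^93) = 23.5416.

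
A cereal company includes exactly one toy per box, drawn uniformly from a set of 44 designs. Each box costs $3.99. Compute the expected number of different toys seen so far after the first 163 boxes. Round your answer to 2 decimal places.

For each toy, P(seen in 163 boxes) = 1 - (43/44)^163 = 0.976.
By linearity of expectation, E[distinct seen] = 44·(1 - (43/44)^163) = 42.962.

42.96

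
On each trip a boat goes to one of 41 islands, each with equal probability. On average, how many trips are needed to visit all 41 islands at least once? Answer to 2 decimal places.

176.42

The wait to go from k to k+1 distinct islands is geometric with mean 41/(41-k).
E[T] = 41/41 + 41/40 + 41/39 + ... + 41/2 + 41/1 = 41·H_{41}.
H_{41} = 4.303, so E[T] = 176.420.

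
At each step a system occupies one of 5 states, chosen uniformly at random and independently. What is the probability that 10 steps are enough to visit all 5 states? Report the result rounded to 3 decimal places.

0.523

Let A_i be the event that state i is missing after 10 steps. By inclusion–exclusion on the A_i,
P(all seen) = Σ_{j=0}^{5} (-1)^j C(5,j)((5-j)/5)^10
= 1.0000 - 0.5369 + 0.0605 - 0.0010 + 0.0000 - 0.0000
= 0.5225.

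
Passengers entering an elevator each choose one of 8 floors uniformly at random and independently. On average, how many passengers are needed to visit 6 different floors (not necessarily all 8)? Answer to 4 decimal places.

With k distinct floors already seen, the next new one arrives after an expected 8/(8-k) passengers.
Sum over k = 0,...,5: E = 8/8 + 8/7 + 8/6 + 8/5 + 8/4 + 8/3 = 9.74286.

9.7429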